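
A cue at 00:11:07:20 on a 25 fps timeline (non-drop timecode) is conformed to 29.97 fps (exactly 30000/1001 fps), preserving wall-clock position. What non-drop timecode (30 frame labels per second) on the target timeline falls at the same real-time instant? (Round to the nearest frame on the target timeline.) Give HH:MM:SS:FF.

00:11:07:04

Source frame index: (0×3600 + 11×60 + 7) × 25 + 20 = 16695.
Real time: 16695 / (25) = 3339/5 s.
Target frame: (3339/5) × (30000/1001) = 2862000/143 ≈ 20013.986 → 20014.
At 30 labels/s: frame 20014 → 00:11:07:04.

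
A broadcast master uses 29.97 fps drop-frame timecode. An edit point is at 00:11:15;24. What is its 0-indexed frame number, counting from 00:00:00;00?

20254

As if non-drop at 30 labels/s: (0 × 3600 + 11 × 60 + 15) × 30 + 24 = 20274.
Minute boundaries passed: 11; those not divisible by 10: 11 − 1 = 10; dropped labels = 2 × 10 = 20.
Actual frame index = 20274 − 20 = 20254.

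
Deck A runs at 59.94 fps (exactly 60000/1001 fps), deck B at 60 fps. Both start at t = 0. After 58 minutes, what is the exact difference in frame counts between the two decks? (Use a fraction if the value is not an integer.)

58 min = 3480 s.
A emits 60000/1001 × 3480 = 208800000/1001 frames; B emits 60 × 3480 = 208800.
Difference = 208800/1001 frames (≈ 208.5914); B is ahead of A.

208800/1001 frames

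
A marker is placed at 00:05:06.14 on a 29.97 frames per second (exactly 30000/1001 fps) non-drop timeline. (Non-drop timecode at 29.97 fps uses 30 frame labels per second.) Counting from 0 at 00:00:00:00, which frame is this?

frame 9194

Total seconds to the label: (0 × 3600 + 5 × 60 + 6) = 306.
Frame index = 306 × 30 + 14 = 9194.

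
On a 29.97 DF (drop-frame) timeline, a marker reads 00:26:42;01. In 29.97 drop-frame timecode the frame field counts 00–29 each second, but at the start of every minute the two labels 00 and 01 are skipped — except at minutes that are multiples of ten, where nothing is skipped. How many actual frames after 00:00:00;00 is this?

48013

Complete 10-minute blocks: 2, each 17982 frames → 35964.
Remaining 6 whole minutes in the current block: 1800 + 5 × 1798 = 10790 frames.
Within the current minute: 42 × 30 + 1 − 2 = 1259 (labels ;00/;01 skipped at this minute). Total = 35964 + 10790 + 1259 = 48013.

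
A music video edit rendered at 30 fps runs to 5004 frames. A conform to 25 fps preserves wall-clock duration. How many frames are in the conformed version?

Frames at target rate = 5004 × (25) / (30) = 4170.

4170 frames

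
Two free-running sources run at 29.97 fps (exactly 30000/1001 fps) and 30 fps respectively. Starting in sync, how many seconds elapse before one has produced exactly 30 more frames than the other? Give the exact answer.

1001 seconds

The gap grows by |30 − 30000/1001| = 30/1001 frames per second.
Time for a 30-frame gap: 30 ÷ (30/1001) = 1001 s.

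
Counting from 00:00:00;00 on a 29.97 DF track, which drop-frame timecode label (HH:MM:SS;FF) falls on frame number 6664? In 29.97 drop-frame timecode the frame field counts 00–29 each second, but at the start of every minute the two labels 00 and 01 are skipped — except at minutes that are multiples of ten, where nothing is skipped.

00:03:42;10

Ten DF minutes hold 17982 frames, so frame 6664 lies in block 0 (frames 0–17981) with 6664 frames into that block.
The block's first minute is 1800 frames and the rest 1798 each; 6664 frames reaches minute 3, so 0 × 18 + 3 × 2 = 6 labels have been skipped so far.
Adding those back, label number 6664 + 6 = 6670 at 30 labels/s is 222 s + 10 f = 0 h 3 min 42 s frame 10, i.e. 00:03:42;10.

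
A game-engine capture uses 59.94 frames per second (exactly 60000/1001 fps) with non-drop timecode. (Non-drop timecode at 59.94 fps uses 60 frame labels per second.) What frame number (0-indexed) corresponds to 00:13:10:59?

frame 47459

Total seconds to the label: (0 × 3600 + 13 × 60 + 10) = 790.
Frame index = 790 × 60 + 59 = 47459.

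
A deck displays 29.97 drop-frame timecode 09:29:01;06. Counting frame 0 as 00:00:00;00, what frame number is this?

1023210

As if non-drop at 30 labels/s: (9 × 3600 + 29 × 60 + 1) × 30 + 6 = 1024236.
Minute boundaries passed: 569; those not divisible by 10: 569 − 56 = 513; dropped labels = 2 × 513 = 1026.
Actual frame index = 1024236 − 1026 = 1023210.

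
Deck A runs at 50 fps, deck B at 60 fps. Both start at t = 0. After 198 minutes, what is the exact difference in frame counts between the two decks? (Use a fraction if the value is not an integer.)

198 min = 11880 s.
A emits 50 × 11880 = 594000 frames; B emits 60 × 11880 = 712800.
Difference = 118800 frames; B is ahead of A.

118800 frames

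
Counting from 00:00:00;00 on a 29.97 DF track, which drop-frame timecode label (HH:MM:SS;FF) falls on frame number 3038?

00:01:41;10

Each 10-minute DF block holds 10 × 60 × 30 − 9 × 2 = 17982 frames. 3038 ÷ 17982 → 0 full blocks, remainder 3038.
Within the partial block the first minute is 1800 frames and each further minute 1798, so 1 further minute boundary passed. Total skipped labels = 18 × 0 + 2 × 1 = 2.
Non-drop label index = 3038 + 2 = 3040; at 30 labels/s that is 00:01:41:10, i.e. DF 00:01:41;10.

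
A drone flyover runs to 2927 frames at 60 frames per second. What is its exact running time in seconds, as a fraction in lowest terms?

2927/60 seconds

Running time = 2927 ÷ (60) = 2927 × 1/60 = 2927/60 s.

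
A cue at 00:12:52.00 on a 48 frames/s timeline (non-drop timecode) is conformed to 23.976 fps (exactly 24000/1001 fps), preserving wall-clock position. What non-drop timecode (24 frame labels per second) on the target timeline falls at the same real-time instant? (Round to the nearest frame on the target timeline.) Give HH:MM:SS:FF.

Source frame index: (0×3600 + 12×60 + 52) × 48 + 0 = 37056.
Real time: 37056 / (48) = 772 s.
Target frame: (772) × (24000/1001) = 18528000/1001 ≈ 18509.491 → 18509.
At 24 labels/s: frame 18509 → 00:12:51:05.

00:12:51:05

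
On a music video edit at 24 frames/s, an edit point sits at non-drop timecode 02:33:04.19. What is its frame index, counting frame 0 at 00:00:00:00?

Total seconds to the label: (2 × 3600 + 33 × 60 + 4) = 9184.
Frame index = 9184 × 24 + 19 = 220435.

220435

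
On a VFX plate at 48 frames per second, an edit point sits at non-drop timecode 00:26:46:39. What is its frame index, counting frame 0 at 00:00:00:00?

Total seconds to the label: (0 × 3600 + 26 × 60 + 46) = 1606.
Frame index = 1606 × 48 + 39 = 77127.

77127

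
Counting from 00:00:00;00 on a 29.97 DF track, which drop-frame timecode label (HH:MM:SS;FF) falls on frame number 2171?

Ten DF minutes hold 17982 frames, so frame 2171 lies in block 0 (frames 0–17981) with 2171 frames into that block.
The block's first minute is 1800 frames and the rest 1798 each; 2171 frames reaches minute 1, so 0 × 18 + 1 × 2 = 2 labels have been skipped so far.
Adding those back, label number 2171 + 2 = 2173 at 30 labels/s is 72 s + 13 f = 0 h 1 min 12 s frame 13, i.e. 00:01:12;13.

00:01:12;13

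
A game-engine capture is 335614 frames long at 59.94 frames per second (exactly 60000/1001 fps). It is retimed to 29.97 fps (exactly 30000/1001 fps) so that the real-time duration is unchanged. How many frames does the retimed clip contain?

167807 frames

Target frames = source frames × (target rate / source rate) = 335614 × (30000/1001)/(60000/1001) = 335614 × 1/2 = 167807.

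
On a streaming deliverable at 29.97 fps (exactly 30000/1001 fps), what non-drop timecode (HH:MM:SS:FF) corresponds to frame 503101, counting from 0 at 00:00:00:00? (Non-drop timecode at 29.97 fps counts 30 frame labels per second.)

503101 ÷ 30 = 16770 full seconds, remainder 1 frame.
16770 s = 4 h 39 min 30 s.
Timecode: 04:39:30:01.

04:39:30:01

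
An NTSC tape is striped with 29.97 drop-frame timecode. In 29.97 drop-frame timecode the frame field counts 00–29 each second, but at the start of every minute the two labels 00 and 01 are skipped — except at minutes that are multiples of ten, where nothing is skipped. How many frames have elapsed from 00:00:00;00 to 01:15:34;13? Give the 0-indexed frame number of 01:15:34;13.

As if non-drop at 30 labels/s: (1 × 3600 + 15 × 60 + 34) × 30 + 13 = 136033.
Minute boundaries passed: 75; those not divisible by 10: 75 − 7 = 68; dropped labels = 2 × 68 = 136.
Actual frame index = 136033 − 136 = 135897.

135897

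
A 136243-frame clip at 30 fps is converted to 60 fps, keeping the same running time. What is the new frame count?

272486 frames

Target frames = source frames × (target rate / source rate) = 136243 × (60)/(30) = 136243 × 2 = 272486.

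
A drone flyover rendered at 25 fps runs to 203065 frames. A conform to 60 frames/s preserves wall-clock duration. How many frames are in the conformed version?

Target frames = source frames × (target rate / source rate) = 203065 × (60)/(25) = 203065 × 12/5 = 487356.

487356 frames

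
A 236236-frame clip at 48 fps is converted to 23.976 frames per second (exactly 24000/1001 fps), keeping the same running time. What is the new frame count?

118000 frames

Target frames = source frames × (target rate / source rate) = 236236 × (24000/1001)/(48) = 236236 × 500/1001 = 118000.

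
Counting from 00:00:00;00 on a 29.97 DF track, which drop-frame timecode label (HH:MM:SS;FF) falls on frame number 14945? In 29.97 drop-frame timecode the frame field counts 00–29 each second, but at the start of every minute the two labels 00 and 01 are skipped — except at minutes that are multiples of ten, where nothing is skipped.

00:08:18;21

Ten DF minutes hold 17982 frames, so frame 14945 lies in block 0 (frames 0–17981) with 14945 frames into that block.
The block's first minute is 1800 frames and the rest 1798 each; 14945 frames reaches minute 8, so 0 × 18 + 8 × 2 = 16 labels have been skipped so far.
Adding those back, label number 14945 + 16 = 14961 at 30 labels/s is 498 s + 21 f = 0 h 8 min 18 s frame 21, i.e. 00:08:18;21.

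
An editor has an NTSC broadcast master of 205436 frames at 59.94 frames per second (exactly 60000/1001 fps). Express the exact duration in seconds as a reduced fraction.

Running time = 205436 ÷ (60000/1001) = 205436 × 1001/60000 = 51410359/15000 s.

51410359/15000 seconds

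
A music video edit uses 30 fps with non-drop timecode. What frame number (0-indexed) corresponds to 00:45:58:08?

Total seconds to the label: (0 × 3600 + 45 × 60 + 58) = 2758.
Frame index = 2758 × 30 + 8 = 82748.

frame 82748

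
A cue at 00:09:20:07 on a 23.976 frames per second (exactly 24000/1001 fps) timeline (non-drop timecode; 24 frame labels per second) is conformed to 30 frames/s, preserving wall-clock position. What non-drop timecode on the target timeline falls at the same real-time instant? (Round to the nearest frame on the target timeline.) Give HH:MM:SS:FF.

Source frame index: (0×3600 + 9×60 + 20) × 24 + 7 = 13447.
Real time: 13447 / (24000/1001) = 13460447/24000 s.
Target frame: (13460447/24000) × (30) = 13460447/800 ≈ 16825.559 → 16826.
At 30 labels/s: frame 16826 → 00:09:20:26.

00:09:20:26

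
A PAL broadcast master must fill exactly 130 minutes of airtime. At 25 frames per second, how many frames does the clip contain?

195000 frames

130 min = 7800 s.
Frames = 7800 × 25 = 195000.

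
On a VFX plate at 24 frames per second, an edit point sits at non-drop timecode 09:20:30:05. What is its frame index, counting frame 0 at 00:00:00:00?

frame 807125

Total seconds to the label: (9 × 3600 + 20 × 60 + 30) = 33630.
Frame index = 33630 × 24 + 5 = 807125.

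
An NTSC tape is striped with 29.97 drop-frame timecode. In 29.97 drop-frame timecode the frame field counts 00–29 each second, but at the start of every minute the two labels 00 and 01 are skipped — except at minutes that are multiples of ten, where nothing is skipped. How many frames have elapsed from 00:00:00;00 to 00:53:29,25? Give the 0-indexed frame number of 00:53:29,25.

As if non-drop at 30 labels/s: (0 × 3600 + 53 × 60 + 29) × 30 + 25 = 96295.
Minute boundaries passed: 53; those not divisible by 10: 53 − 5 = 48; dropped labels = 2 × 48 = 96.
Actual frame index = 96295 − 96 = 96199.

96199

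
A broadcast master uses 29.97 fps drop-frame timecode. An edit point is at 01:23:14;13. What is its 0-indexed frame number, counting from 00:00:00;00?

149683

Complete 10-minute blocks: 8, each 17982 frames → 143856.
Remaining 3 whole minutes in the current block: 1800 + 2 × 1798 = 5396 frames.
Within the current minute: 14 × 30 + 13 − 2 = 431 (labels ;00/;01 skipped at this minute). Total = 143856 + 5396 + 431 = 149683.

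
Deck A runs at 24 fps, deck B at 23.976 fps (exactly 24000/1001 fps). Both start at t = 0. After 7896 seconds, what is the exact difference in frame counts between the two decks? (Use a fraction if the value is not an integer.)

27072/143 frames

A emits 24 × 7896 = 189504 frames; B emits 24000/1001 × 7896 = 27072000/143.
Difference = 27072/143 frames (≈ 189.3147); B is behind A.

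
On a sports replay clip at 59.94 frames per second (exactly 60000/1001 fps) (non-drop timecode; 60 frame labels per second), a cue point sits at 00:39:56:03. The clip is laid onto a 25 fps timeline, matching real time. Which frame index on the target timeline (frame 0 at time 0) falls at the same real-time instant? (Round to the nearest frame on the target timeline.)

Source frame index: (0×3600 + 39×60 + 56) × 60 + 3 = 143763.
Real time: 143763 / (60000/1001) = 47968921/20000 s.
Target frame: (47968921/20000) × (25) = 47968921/800 ≈ 59961.151 → 59961.

frame 59961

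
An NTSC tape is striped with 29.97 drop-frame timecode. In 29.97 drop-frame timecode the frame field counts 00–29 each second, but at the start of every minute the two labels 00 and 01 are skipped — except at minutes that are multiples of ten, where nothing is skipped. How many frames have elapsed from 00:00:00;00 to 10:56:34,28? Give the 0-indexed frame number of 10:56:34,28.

As if non-drop at 30 labels/s: (10 × 3600 + 56 × 60 + 34) × 30 + 28 = 1181848.
Minute boundaries passed: 656; those not divisible by 10: 656 − 65 = 591; dropped labels = 2 × 591 = 1182.
Actual frame index = 1181848 − 1182 = 1180666.

1180666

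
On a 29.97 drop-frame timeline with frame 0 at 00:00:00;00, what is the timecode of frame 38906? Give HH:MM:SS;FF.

00:21:38;04

Each 10-minute DF block holds 10 × 60 × 30 − 9 × 2 = 17982 frames. 38906 ÷ 17982 → 2 full blocks, remainder 2942.
Within the partial block the first minute is 1800 frames and each further minute 1798, so 1 further minute boundary passed. Total skipped labels = 18 × 2 + 2 × 1 = 38.
Non-drop label index = 38906 + 38 = 38944; at 30 labels/s that is 00:21:38:04, i.e. DF 00:21:38;04.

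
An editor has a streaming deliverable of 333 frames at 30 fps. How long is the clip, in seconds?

Running time = 333 / (30) = 11.1 s.

11.1 seconds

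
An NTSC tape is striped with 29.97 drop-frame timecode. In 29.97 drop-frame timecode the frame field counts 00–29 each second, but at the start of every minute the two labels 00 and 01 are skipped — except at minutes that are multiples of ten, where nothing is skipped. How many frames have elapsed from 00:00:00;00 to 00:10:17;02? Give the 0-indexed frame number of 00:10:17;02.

18494

As if non-drop at 30 labels/s: (0 × 3600 + 10 × 60 + 17) × 30 + 2 = 18512.
Minute boundaries passed: 10; those not divisible by 10: 10 − 1 = 9; dropped labels = 2 × 9 = 18.
Actual frame index = 18512 − 18 = 18494.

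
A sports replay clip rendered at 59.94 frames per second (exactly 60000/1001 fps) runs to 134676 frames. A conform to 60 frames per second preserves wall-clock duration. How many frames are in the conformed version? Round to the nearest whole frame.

Frames at target rate = 134676 × (60) / (60000/1001) = 33702669/250 ≈ 134810.676.
Nearest whole frame: 134811.

134811 frames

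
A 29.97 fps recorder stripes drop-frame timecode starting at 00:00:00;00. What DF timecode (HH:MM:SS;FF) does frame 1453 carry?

00:00:48;13

Ten DF minutes hold 17982 frames, so frame 1453 lies in block 0 (frames 0–17981) with 1453 frames into that block.
The block's first minute is 1800 frames and the rest 1798 each; 1453 frames reaches minute 0, so 0 × 18 + 0 × 2 = 0 labels have been skipped so far.
Adding those back, label number 1453 + 0 = 1453 at 30 labels/s is 48 s + 13 f = 0 h 0 min 48 s frame 13, i.e. 00:00:48;13.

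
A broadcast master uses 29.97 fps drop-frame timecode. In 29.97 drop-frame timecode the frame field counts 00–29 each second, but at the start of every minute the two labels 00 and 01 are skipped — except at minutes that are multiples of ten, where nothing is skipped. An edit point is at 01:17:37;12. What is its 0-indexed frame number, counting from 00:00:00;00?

As if non-drop at 30 labels/s: (1 × 3600 + 17 × 60 + 37) × 30 + 12 = 139722.
Minute boundaries passed: 77; those not divisible by 10: 77 − 7 = 70; dropped labels = 2 × 70 = 140.
Actual frame index = 139722 − 140 = 139582.

139582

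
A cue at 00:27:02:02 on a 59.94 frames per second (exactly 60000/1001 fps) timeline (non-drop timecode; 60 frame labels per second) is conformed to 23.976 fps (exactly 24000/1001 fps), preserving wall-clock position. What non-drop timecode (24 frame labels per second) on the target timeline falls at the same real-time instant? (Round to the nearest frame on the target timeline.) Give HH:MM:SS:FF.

00:27:02:01

Source frame index: (0×3600 + 27×60 + 2) × 60 + 2 = 97322.
Real time: 97322 / (60000/1001) = 48709661/30000 s.
Target frame: (48709661/30000) × (24000/1001) = 194644/5 ≈ 38928.800 → 38929.
At 24 labels/s: frame 38929 → 00:27:02:01.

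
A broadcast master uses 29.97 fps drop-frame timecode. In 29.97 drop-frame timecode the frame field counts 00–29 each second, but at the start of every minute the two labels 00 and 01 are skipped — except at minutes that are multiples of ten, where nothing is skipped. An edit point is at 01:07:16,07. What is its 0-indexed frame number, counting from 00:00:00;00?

120965

As if non-drop at 30 labels/s: (1 × 3600 + 7 × 60 + 16) × 30 + 7 = 121087.
Minute boundaries passed: 67; those not divisible by 10: 67 − 6 = 61; dropped labels = 2 × 61 = 122.
Actual frame index = 121087 − 122 = 120965.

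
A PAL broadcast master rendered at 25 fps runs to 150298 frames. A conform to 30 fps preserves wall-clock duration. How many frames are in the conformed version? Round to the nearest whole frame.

Frames at target rate = 150298 × (30) / (25) = 901788/5 ≈ 180357.600.
Nearest whole frame: 180358.

180358 frames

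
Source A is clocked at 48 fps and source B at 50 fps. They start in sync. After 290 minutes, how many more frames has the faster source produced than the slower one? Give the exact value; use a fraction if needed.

290 min = 17400 s.
A emits 48 × 17400 = 835200 frames; B emits 50 × 17400 = 870000.
Difference = 34800 frames; B is ahead of A.

34800 frames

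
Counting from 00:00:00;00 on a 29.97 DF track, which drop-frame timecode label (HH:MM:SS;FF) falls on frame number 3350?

00:01:51;22

Each 10-minute DF block holds 10 × 60 × 30 − 9 × 2 = 17982 frames. 3350 ÷ 17982 → 0 full blocks, remainder 3350.
Within the partial block the first minute is 1800 frames and each further minute 1798, so 1 further minute boundary passed. Total skipped labels = 18 × 0 + 2 × 1 = 2.
Non-drop label index = 3350 + 2 = 3352; at 30 labels/s that is 00:01:51:22, i.e. DF 00:01:51;22.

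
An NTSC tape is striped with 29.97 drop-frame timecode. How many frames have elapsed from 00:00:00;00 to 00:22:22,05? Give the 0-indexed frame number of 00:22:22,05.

40225

As if non-drop at 30 labels/s: (0 × 3600 + 22 × 60 + 22) × 30 + 5 = 40265.
Minute boundaries passed: 22; those not divisible by 10: 22 − 2 = 20; dropped labels = 2 × 20 = 40.
Actual frame index = 40265 − 40 = 40225.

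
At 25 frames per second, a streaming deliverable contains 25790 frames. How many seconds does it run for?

1031.6 seconds

Running time = 25790 / (25) = 1031.6 s.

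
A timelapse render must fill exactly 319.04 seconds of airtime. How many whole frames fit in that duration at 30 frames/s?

Frames = 319.04 × 30 = 47856/5 ≈ 9571.2000.
Complete frames: 9571.

9571 frames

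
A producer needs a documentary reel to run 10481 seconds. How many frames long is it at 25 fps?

Frames = 10481 × 25 = 262025.

262025 frames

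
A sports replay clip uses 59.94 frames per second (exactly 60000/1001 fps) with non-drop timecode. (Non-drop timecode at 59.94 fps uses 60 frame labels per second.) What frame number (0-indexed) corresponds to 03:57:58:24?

Total seconds to the label: (3 × 3600 + 57 × 60 + 58) = 14278.
Frame index = 14278 × 60 + 24 = 856704.

856704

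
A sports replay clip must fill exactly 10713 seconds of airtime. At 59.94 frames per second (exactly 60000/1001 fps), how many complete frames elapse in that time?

Frames = 10713 × 60000/1001 = 642780000/1001 ≈ 642137.8621.
Complete frames: 642137.

642137 frames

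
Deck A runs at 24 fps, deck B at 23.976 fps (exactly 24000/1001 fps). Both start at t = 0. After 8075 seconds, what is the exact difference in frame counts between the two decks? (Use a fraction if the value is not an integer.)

193800/1001 frames

A emits 24 × 8075 = 193800 frames; B emits 24000/1001 × 8075 = 193800000/1001.
Difference = 193800/1001 frames (≈ 193.6064); B is behind A.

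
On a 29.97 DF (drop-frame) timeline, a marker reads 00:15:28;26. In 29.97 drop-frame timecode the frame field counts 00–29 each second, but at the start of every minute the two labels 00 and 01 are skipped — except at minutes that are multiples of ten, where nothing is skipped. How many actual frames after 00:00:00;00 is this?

Complete 10-minute blocks: 1, each 17982 frames → 17982.
Remaining 5 whole minutes in the current block: 1800 + 4 × 1798 = 8992 frames.
Within the current minute: 28 × 30 + 26 − 2 = 864 (labels ;00/;01 skipped at this minute). Total = 17982 + 8992 + 864 = 27838.

27838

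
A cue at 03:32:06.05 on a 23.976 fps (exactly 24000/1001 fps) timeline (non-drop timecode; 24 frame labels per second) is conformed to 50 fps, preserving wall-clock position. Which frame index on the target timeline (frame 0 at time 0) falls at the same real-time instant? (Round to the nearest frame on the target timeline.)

frame 636947

Source frame index: (3×3600 + 32×60 + 6) × 24 + 5 = 305429.
Real time: 305429 / (24000/1001) = 305734429/24000 s.
Target frame: (305734429/24000) × (50) = 305734429/480 ≈ 636946.727 → 636947.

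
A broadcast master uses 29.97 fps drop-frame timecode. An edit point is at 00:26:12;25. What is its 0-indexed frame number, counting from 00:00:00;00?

47137

As if non-drop at 30 labels/s: (0 × 3600 + 26 × 60 + 12) × 30 + 25 = 47185.
Minute boundaries passed: 26; those not divisible by 10: 26 − 2 = 24; dropped labels = 2 × 24 = 48.
Actual frame index = 47185 − 48 = 47137.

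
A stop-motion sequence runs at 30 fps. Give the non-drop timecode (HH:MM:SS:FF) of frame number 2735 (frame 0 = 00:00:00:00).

00:01:31:05

2735 ÷ 30 = 91 full seconds, remainder 5 frames.
91 s = 0 h 1 min 31 s.
Timecode: 00:01:31:05.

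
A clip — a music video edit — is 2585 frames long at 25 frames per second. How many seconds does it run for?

103.4 seconds

Running time = 2585 / (25) = 103.4 s.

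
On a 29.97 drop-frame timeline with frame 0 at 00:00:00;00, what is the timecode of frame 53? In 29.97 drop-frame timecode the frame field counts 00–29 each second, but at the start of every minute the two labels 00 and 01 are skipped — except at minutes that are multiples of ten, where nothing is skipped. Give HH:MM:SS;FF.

Ten DF minutes hold 17982 frames, so frame 53 lies in block 0 (frames 0–17981) with 53 frames into that block.
The block's first minute is 1800 frames and the rest 1798 each; 53 frames reaches minute 0, so 0 × 18 + 0 × 2 = 0 labels have been skipped so far.
Adding those back, label number 53 + 0 = 53 at 30 labels/s is 1 s + 23 f = 0 h 0 min 1 s frame 23, i.e. 00:00:01;23.

00:00:01;23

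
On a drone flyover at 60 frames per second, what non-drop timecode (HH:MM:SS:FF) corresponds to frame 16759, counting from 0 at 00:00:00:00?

16759 ÷ 60 = 279 full seconds, remainder 19 frames.
279 s = 0 h 4 min 39 s.
Timecode: 00:04:39:19.

00:04:39:19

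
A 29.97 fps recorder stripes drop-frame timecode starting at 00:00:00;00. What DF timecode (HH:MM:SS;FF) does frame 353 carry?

Each 10-minute DF block holds 10 × 60 × 30 − 9 × 2 = 17982 frames. 353 ÷ 17982 → 0 full blocks, remainder 353.
Within the partial block the first minute is 1800 frames and each further minute 1798, so 0 further minute boundaries passed. Total skipped labels = 18 × 0 + 2 × 0 = 0.
Non-drop label index = 353 + 0 = 353; at 30 labels/s that is 00:00:11:23, i.e. DF 00:00:11;23.

00:00:11;23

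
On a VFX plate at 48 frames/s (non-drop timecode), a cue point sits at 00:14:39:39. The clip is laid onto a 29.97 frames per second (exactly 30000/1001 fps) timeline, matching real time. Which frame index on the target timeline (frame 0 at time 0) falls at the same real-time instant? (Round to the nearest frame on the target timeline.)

frame 26368

Source frame index: (0×3600 + 14×60 + 39) × 48 + 39 = 42231.
Real time: 42231 / (48) = 14077/16 s.
Target frame: (14077/16) × (30000/1001) = 3770625/143 ≈ 26368.007 → 26368.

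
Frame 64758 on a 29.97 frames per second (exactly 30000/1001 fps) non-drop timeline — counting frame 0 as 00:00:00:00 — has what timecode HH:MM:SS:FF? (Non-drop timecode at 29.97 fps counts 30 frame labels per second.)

64758 ÷ 30 = 2158 full seconds, remainder 18 frames.
2158 s = 0 h 35 min 58 s.
Timecode: 00:35:58:18.

00:35:58:18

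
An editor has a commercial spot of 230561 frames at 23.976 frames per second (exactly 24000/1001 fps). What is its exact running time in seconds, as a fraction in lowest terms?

230791561/24000 seconds

Running time = 230561 ÷ (24000/1001) = 230561 × 1001/24000 = 230791561/24000 s.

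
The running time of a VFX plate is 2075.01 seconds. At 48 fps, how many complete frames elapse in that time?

99600 frames

Frames = 2075.01 × 48 = 2490012/25 ≈ 99600.4800.
Complete frames: 99600.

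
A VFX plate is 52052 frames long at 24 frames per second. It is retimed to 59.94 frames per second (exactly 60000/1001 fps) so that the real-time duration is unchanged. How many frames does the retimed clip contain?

130000 frames

Target frames = source frames × (target rate / source rate) = 52052 × (60000/1001)/(24) = 52052 × 2500/1001 = 130000.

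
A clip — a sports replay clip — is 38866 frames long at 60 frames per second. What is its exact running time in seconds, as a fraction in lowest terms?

Running time = 38866 ÷ (60) = 38866 × 1/60 = 19433/30 s.

19433/30 seconds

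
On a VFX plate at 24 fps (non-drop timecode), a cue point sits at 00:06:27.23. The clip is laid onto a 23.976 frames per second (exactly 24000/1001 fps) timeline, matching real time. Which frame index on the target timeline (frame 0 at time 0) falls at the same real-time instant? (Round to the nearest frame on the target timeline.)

frame 9302

Source frame index: (0×3600 + 6×60 + 27) × 24 + 23 = 9311.
Real time: 9311 / (24) = 9311/24 s.
Target frame: (9311/24) × (24000/1001) = 9311000/1001 ≈ 9301.698 → 9302.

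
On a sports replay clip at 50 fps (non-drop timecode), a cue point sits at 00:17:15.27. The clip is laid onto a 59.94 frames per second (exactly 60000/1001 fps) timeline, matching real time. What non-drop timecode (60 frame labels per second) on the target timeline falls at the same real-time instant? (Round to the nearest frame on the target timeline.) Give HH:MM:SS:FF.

Source frame index: (0×3600 + 17×60 + 15) × 50 + 27 = 51777.
Real time: 51777 / (50) = 51777/50 s.
Target frame: (51777/50) × (60000/1001) = 5648400/91 ≈ 62070.330 → 62070.
At 60 labels/s: frame 62070 → 00:17:14:30.

00:17:14:30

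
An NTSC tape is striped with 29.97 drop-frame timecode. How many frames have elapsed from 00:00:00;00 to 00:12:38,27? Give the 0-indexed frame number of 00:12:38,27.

22745

As if non-drop at 30 labels/s: (0 × 3600 + 12 × 60 + 38) × 30 + 27 = 22767.
Minute boundaries passed: 12; those not divisible by 10: 12 − 1 = 11; dropped labels = 2 × 11 = 22.
Actual frame index = 22767 − 22 = 22745.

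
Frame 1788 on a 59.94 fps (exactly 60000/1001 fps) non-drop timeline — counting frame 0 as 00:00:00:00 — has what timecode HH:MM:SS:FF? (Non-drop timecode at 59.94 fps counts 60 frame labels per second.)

00:00:29:48

1788 ÷ 60 = 29 full seconds, remainder 48 frames.
29 s = 0 h 0 min 29 s.
Timecode: 00:00:29:48.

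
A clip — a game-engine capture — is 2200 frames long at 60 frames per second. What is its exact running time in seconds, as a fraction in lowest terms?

110/3 seconds

Running time = 2200 ÷ (60) = 2200 × 1/60 = 110/3 s.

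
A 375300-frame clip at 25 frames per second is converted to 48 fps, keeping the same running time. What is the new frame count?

Target frames = source frames × (target rate / source rate) = 375300 × (48)/(25) = 375300 × 48/25 = 720576.

720576 frames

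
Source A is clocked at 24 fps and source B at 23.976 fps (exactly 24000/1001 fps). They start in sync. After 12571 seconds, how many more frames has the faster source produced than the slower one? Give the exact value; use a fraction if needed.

23208/77 frames

A emits 24 × 12571 = 301704 frames; B emits 24000/1001 × 12571 = 23208000/77.
Difference = 23208/77 frames (≈ 301.4026); B is behind A.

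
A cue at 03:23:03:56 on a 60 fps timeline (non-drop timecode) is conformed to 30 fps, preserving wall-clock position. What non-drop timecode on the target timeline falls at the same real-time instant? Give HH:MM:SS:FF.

03:23:03:28

Source frame index: (3×3600 + 23×60 + 3) × 60 + 56 = 731036.
Real time: 731036 / (60) = 182759/15 s.
Target frame: (182759/15) × (30) = 365518.
At 30 labels/s: frame 365518 → 03:23:03:28.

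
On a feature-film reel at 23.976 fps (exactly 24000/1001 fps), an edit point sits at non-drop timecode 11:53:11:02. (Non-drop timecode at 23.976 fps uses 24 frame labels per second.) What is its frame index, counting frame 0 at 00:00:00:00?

Total seconds to the label: (11 × 3600 + 53 × 60 + 11) = 42791.
Frame index = 42791 × 24 + 2 = 1026986.

1026986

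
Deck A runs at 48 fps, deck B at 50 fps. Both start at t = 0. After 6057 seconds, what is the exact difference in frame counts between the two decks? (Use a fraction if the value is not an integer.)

A emits 48 × 6057 = 290736 frames; B emits 50 × 6057 = 302850.
Difference = 12114 frames; B is ahead of A.

12114 frames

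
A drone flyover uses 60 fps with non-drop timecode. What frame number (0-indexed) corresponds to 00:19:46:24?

71184

Total seconds to the label: (0 × 3600 + 19 × 60 + 46) = 1186.
Frame index = 1186 × 60 + 24 = 71184.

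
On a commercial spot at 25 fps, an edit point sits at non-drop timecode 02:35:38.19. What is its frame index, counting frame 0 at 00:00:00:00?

Total seconds to the label: (2 × 3600 + 35 × 60 + 38) = 9338.
Frame index = 9338 × 25 + 19 = 233469.

233469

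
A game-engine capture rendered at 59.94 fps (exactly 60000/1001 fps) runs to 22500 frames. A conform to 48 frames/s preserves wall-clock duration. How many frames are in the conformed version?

Target frames = source frames × (target rate / source rate) = 22500 × (48)/(60000/1001) = 22500 × 1001/1250 = 18018.

18018 frames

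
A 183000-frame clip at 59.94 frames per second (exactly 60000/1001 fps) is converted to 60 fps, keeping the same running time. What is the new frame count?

Target frames = source frames × (target rate / source rate) = 183000 × (60)/(60000/1001) = 183000 × 1001/1000 = 183183.

183183 frames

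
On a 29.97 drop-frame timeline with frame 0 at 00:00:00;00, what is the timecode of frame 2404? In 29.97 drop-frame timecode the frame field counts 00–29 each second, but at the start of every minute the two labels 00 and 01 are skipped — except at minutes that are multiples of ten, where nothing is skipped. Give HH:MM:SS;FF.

Ten DF minutes hold 17982 frames, so frame 2404 lies in block 0 (frames 0–17981) with 2404 frames into that block.
The block's first minute is 1800 frames and the rest 1798 each; 2404 frames reaches minute 1, so 0 × 18 + 1 × 2 = 2 labels have been skipped so far.
Adding those back, label number 2404 + 2 = 2406 at 30 labels/s is 80 s + 6 f = 0 h 1 min 20 s frame 6, i.e. 00:01:20;06.

00:01:20;06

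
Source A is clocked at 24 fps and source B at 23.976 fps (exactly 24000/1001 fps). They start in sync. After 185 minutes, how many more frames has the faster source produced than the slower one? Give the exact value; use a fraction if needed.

185 min = 11100 s.
A emits 24 × 11100 = 266400 frames; B emits 24000/1001 × 11100 = 266400000/1001.
Difference = 266400/1001 frames (≈ 266.1339); B is behind A.

266400/1001 frames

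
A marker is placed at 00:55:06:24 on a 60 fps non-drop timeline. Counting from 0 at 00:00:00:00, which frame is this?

198384

Total seconds to the label: (0 × 3600 + 55 × 60 + 6) = 3306.
Frame index = 3306 × 60 + 24 = 198384.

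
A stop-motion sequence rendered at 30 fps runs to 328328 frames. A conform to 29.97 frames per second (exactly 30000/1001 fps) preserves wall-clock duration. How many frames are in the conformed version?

Target frames = source frames × (target rate / source rate) = 328328 × (30000/1001)/(30) = 328328 × 1000/1001 = 328000.

328000 frames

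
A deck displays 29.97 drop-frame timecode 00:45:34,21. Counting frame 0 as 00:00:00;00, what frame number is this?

As if non-drop at 30 labels/s: (0 × 3600 + 45 × 60 + 34) × 30 + 21 = 82041.
Minute boundaries passed: 45; those not divisible by 10: 45 − 4 = 41; dropped labels = 2 × 41 = 82.
Actual frame index = 82041 − 82 = 81959.

81959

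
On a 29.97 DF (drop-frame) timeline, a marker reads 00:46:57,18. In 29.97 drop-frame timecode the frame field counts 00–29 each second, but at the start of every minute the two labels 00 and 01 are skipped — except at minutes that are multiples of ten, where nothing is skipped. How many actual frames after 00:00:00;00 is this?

84444

Complete 10-minute blocks: 4, each 17982 frames → 71928.
Remaining 6 whole minutes in the current block: 1800 + 5 × 1798 = 10790 frames.
Within the current minute: 57 × 30 + 18 − 2 = 1726 (labels ;00/;01 skipped at this minute). Total = 71928 + 10790 + 1726 = 84444.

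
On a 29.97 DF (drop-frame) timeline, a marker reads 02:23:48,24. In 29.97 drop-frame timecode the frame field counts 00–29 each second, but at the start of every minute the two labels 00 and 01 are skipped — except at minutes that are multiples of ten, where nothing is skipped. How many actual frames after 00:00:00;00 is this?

258606

Complete 10-minute blocks: 14, each 17982 frames → 251748.
Remaining 3 whole minutes in the current block: 1800 + 2 × 1798 = 5396 frames.
Within the current minute: 48 × 30 + 24 − 2 = 1462 (labels ;00/;01 skipped at this minute). Total = 251748 + 5396 + 1462 = 258606.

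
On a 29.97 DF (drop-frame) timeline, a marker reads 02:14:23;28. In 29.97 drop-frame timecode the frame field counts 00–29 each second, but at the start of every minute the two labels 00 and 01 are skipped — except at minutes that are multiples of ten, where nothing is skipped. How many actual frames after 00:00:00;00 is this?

241676

As if non-drop at 30 labels/s: (2 × 3600 + 14 × 60 + 23) × 30 + 28 = 241918.
Minute boundaries passed: 134; those not divisible by 10: 134 − 13 = 121; dropped labels = 2 × 121 = 242.
Actual frame index = 241918 − 242 = 241676.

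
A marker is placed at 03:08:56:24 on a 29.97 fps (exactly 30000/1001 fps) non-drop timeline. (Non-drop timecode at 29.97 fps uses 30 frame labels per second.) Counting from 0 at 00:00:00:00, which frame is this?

340104

Total seconds to the label: (3 × 3600 + 8 × 60 + 56) = 11336.
Frame index = 11336 × 30 + 24 = 340104.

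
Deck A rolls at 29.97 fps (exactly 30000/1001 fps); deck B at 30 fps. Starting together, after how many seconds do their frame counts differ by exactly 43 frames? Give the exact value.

The gap grows by |30 − 30000/1001| = 30/1001 frames per second.
Time for a 43-frame gap: 43 ÷ (30/1001) = 43043/30 s.

43043/30 seconds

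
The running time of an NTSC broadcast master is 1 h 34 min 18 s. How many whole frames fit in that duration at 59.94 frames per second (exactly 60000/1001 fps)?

1 h 34 min 18 s = 5658 s.
Frames = 5658 × 60000/1001 = 339480000/1001 ≈ 339140.8591.
Complete frames: 339140.

339140 frames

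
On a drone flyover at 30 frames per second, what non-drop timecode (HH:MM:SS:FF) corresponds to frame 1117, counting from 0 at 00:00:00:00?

1117 ÷ 30 = 37 full seconds, remainder 7 frames.
37 s = 0 h 0 min 37 s.
Timecode: 00:00:37:07.

00:00:37:07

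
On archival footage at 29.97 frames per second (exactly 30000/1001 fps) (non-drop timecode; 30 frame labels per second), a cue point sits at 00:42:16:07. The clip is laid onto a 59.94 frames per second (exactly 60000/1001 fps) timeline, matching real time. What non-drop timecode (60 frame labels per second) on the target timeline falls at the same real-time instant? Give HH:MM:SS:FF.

Source frame index: (0×3600 + 42×60 + 16) × 30 + 7 = 76087.
Real time: 76087 / (30000/1001) = 76163087/30000 s.
Target frame: (76163087/30000) × (60000/1001) = 152174.
At 60 labels/s: frame 152174 → 00:42:16:14.

00:42:16:14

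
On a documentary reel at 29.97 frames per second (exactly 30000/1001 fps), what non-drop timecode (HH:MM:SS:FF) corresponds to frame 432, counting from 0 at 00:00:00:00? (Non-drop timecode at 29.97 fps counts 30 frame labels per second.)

432 ÷ 30 = 14 full seconds, remainder 12 frames.
14 s = 0 h 0 min 14 s.
Timecode: 00:00:14:12.

00:00:14:12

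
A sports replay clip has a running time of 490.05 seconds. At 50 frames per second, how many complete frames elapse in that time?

24502 frames

Frames = 490.05 × 50 = 49005/2 ≈ 24502.5000.
Complete frames: 24502.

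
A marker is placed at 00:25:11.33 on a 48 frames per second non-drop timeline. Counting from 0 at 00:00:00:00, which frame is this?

Total seconds to the label: (0 × 3600 + 25 × 60 + 11) = 1511.
Frame index = 1511 × 48 + 33 = 72561.

72561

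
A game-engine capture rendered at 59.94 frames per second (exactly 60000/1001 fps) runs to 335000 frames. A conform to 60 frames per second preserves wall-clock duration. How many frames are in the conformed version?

335335 frames

Target frames = source frames × (target rate / source rate) = 335000 × (60)/(60000/1001) = 335000 × 1001/1000 = 335335.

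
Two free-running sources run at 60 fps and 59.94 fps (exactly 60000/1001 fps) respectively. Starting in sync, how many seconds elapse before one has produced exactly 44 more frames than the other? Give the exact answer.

The gap grows by |60000/1001 − 60| = 60/1001 frames per second.
Time for a 44-frame gap: 44 ÷ (60/1001) = 11011/15 s.

11011/15 seconds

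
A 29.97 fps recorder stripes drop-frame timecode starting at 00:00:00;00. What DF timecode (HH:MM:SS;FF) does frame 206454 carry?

01:54:48;20

Each 10-minute DF block holds 10 × 60 × 30 − 9 × 2 = 17982 frames. 206454 ÷ 17982 → 11 full blocks, remainder 8652.
Within the partial block the first minute is 1800 frames and each further minute 1798, so 4 further minute boundaries passed. Total skipped labels = 18 × 11 + 2 × 4 = 206.
Non-drop label index = 206454 + 206 = 206660; at 30 labels/s that is 01:54:48:20, i.e. DF 01:54:48;20.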